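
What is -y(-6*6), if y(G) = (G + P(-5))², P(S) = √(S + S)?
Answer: -1286 + 72*I*√10 ≈ -1286.0 + 227.68*I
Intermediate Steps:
P(S) = √2*√S (P(S) = √(2*S) = √2*√S)
y(G) = (G + I*√10)² (y(G) = (G + √2*√(-5))² = (G + √2*(I*√5))² = (G + I*√10)²)
-y(-6*6) = -(-6*6 + I*√10)² = -(-36 + I*√10)²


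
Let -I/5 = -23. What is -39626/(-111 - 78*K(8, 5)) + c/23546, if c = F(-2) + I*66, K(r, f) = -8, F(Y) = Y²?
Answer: -464569037/6039549 ≈ -76.921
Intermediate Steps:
I = 115 (I = -5*(-23) = 115)
c = 7594 (c = (-2)² + 115*66 = 4 + 7590 = 7594)
-39626/(-111 - 78*K(8, 5)) + c/23546 = -39626/(-111 - 78*(-8)) + 7594/23546 = -39626/(-111 + 624) + 7594*(1/23546) = -39626/513 + 3797/11773 = -464569037/6039549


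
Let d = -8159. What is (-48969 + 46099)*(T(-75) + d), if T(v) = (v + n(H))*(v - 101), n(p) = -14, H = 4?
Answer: -21539350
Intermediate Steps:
T(v) = (-101 + v)*(-14 + v) (T(v) = (v - 14)*(v - 101) = (-14 + v)*(-101 + v) = (-101 + v)*(-14 + v))
(-48969 + 46099)*(T(-75) + d) = (-48969 + 46099)*((1414 + (-75)² - 115*(-75)) - 8159) = -2870*((1414 + 5625 + 8625) - 8159) = -2870*(15664 - 8159) = -2870*7505 = -21539350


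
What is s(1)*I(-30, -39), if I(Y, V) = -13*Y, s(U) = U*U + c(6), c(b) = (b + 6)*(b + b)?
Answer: 56550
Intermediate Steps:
c(b) = 2*b*(6 + b) (c(b) = (6 + b)*(2*b) = 2*b*(6 + b))
s(U) = 144 + U**2 (s(U) = U*U + 2*6*(6 + 6) = U**2 + 2*6*12 = U**2 + 144 = 144 + U**2)
s(1)*I(-30, -39) = (144 + 1**2)*(-13*(-30)) = (144 + 1)*390 = 145*390 = 56550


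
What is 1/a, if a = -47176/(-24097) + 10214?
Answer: 24097/246173934 ≈ 9.7886e-5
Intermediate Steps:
a = 246173934/24097 (a = -47176*(-1/24097) + 10214 = 47176/24097 + 10214 = 246173934/24097 ≈ 10216.)
1/a = 1/(246173934/24097) = 24097/246173934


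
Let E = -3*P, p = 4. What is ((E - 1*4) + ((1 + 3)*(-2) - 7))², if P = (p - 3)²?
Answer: 484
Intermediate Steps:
P = 1 (P = (4 - 3)² = 1² = 1)
E = -3 (E = -3*1 = -3)
((E - 1*4) + ((1 + 3)*(-2) - 7))² = ((-3 - 1*4) + ((1 + 3)*(-2) - 7))² = ((-3 - 4) + (4*(-2) - 7))² = (-7 + (-8 - 7))² = (-7 - 15)² = (-22)² = 484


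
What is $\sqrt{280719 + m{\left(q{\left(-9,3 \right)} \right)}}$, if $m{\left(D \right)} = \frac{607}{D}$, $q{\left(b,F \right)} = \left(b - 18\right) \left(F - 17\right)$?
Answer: $\frac{\sqrt{4456720338}}{126} \approx 529.83$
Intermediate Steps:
$q{\left(b,F \right)} = \left(-18 + b\right) \left(-17 + F\right)$
$\sqrt{280719 + m{\left(q{\left(-9,3 \right)} \right)}} = \sqrt{280719 + \frac{607}{306 - 54 - -153 + 3 \left(-9\right)}} = \sqrt{280719 + \frac{607}{306 - 54 + 153 - 27}} = \sqrt{280719 + \frac{607}{378}} = \sqrt{\frac{106112389}{378}} = \frac{\sqrt{4456720338}}{126}$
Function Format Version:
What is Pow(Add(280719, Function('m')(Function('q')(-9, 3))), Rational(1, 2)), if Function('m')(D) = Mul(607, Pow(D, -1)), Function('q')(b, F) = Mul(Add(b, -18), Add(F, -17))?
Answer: Mul(Rational(1, 126), Pow(4456720338, Rational(1, 2))) ≈ 529.83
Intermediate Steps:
Function('q')(b, F) = Mul(Add(-18, b), Add(-17, F))
Pow(Add(280719, Function('m')(Function('q')(-9, 3))), Rational(1, 2)) = Pow(Add(280719, Mul(607, Pow(Add(306, Mul(-18, 3), Mul(-17, -9), Mul(3, -9)), -1))), Rational(1, 2)) = Pow(Add(280719, Mul(607, Pow(Add(306, -54, 153, -27), -1))), Rational(1, 2)) = Pow(Add(280719, Mul(607, Pow(378, -1))), Rational(1, 2)) = Pow(Add(280719, Mul(607, Rational(1, 378))), Rational(1, 2)) = Pow(Add(280719, Rational(607, 378)), Rational(1, 2)) = Pow(Rational(106112389, 378), Rational(1, 2)) = Mul(Rational(1, 126), Pow(4456720338, Rational(1, 2)))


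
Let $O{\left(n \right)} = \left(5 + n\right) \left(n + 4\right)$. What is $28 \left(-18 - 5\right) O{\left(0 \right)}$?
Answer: $-12880$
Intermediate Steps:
$O{\left(n \right)} = \left(4 + n\right) \left(5 + n\right)$ ($O{\left(n \right)} = \left(5 + n\right) \left(4 + n\right) = \left(4 + n\right) \left(5 + n\right)$)
$28 \left(-18 - 5\right) O{\left(0 \right)} = 28 \left(-18 - 5\right) \left(20 + 0^{2} + 9 \cdot 0\right) = 28 \left(-23\right) \left(20 + 0 + 0\right) = \left(-644\right) 20 = -12880$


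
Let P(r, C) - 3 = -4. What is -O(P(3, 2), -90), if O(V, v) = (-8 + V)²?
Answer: -81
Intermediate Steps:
P(r, C) = -1 (P(r, C) = 3 - 4 = -1)
-O(P(3, 2), -90) = -(-8 - 1)² = -1*(-9)² = -1*81 = -81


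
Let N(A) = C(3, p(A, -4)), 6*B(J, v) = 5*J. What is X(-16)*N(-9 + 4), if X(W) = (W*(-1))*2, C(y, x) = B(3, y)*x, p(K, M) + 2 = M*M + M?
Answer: 800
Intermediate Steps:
B(J, v) = 5*J/6 (B(J, v) = (5*J)/6 = 5*J/6)
p(K, M) = -2 + M + M**2 (p(K, M) = -2 + (M*M + M) = -2 + (M**2 + M) = -2 + (M + M**2) = -2 + M + M**2)
C(y, x) = 5*x/2 (C(y, x) = ((5/6)*3)*x = 5*x/2)
N(A) = 25 (N(A) = 5*(-2 - 4 + (-4)**2)/2 = 5*(-2 - 4 + 16)/2 = (5/2)*10 = 25)
X(W) = -2*W (X(W) = -W*2 = -2*W)
X(-16)*N(-9 + 4) = -2*(-16)*25 = 32*25 = 800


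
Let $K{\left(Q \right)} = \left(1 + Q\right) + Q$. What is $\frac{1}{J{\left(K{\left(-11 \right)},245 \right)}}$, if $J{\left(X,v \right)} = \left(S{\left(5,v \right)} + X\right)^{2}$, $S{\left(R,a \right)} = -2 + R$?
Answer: $\frac{1}{324} \approx 0.0030864$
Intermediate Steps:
$K{\left(Q \right)} = 1 + 2 Q$
$J{\left(X,v \right)} = \left(3 + X\right)^{2}$ ($J{\left(X,v \right)} = \left(\left(-2 + 5\right) + X\right)^{2} = \left(3 + X\right)^{2}$)
$\frac{1}{J{\left(K{\left(-11 \right)},245 \right)}} = \frac{1}{\left(3 + \left(1 + 2 \left(-11\right)\right)\right)^{2}} = \frac{1}{\left(3 + \left(1 - 22\right)\right)^{2}} = \frac{1}{\left(3 - 21\right)^{2}} = \frac{1}{\left(-18\right)^{2}} = \frac{1}{324}$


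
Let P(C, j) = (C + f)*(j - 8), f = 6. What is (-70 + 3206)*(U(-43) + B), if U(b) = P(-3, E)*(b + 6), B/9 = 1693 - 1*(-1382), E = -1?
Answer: 89921664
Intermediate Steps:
P(C, j) = (-8 + j)*(6 + C) (P(C, j) = (C + 6)*(j - 8) = (6 + C)*(-8 + j) = (-8 + j)*(6 + C))
B = 27675 (B = 9*(1693 - 1*(-1382)) = 9*(1693 + 1382) = 9*3075 = 27675)
U(b) = -162 - 27*b (U(b) = (-48 - 8*(-3) + 6*(-1) - 3*(-1))*(b + 6) = (-48 + 24 - 6 + 3)*(6 + b) = -27*(6 + b) = -162 - 27*b)
(-70 + 3206)*(U(-43) + B) = (-70 + 3206)*((-162 - 27*(-43)) + 27675) = 3136*((-162 + 1161) + 27675) = 3136*(999 + 27675) = 3136*28674 = 89921664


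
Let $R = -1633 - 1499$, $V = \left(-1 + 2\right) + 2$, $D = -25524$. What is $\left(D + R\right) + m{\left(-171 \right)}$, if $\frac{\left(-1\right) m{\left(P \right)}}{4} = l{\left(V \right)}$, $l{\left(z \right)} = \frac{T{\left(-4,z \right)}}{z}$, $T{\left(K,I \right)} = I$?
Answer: $-28660$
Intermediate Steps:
$V = 3$ ($V = 1 + 2 = 3$)
$R = -3132$ ($R = -1633 - 1499 = -3132$)
$l{\left(z \right)} = 1$ ($l{\left(z \right)} = \frac{z}{z} = 1$)
$m{\left(P \right)} = -4$ ($m{\left(P \right)} = \left(-4\right) 1 = -4$)
$\left(D + R\right) + m{\left(-171 \right)} = \left(-25524 - 3132\right) - 4 = -28656 - 4 = -28660$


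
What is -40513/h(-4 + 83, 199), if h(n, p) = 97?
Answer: -40513/97 ≈ -417.66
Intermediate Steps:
-40513/h(-4 + 83, 199) = -40513/97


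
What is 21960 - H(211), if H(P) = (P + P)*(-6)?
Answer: 24492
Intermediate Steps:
H(P) = -12*P (H(P) = (2*P)*(-6) = -12*P)
21960 - H(211) = 21960 - (-12)*211 = 21960 - 1*(-2532) = 21960 + 2532 = 24492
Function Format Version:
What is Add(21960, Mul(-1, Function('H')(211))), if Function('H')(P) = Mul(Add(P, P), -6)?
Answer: 24492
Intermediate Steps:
Function('H')(P) = Mul(-12, P) (Function('H')(P) = Mul(Mul(2, P), -6) = Mul(-12, P))
Add(21960, Mul(-1, Function('H')(211))) = Add(21960, Mul(-1, Mul(-12, 211))) = Add(21960, Mul(-1, -2532)) = Add(21960, 2532) = 24492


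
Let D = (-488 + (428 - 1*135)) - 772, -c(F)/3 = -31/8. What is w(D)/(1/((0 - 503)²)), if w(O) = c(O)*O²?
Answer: 22002491750493/8 ≈ 2.7503e+12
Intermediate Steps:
c(F) = 93/8 (c(F) = -(-93)/8 = -3*(-31/8) = 93/8)
D = -967 (D = (-488 + (428 - 135)) - 772 = (-488 + 293) - 772 = -195 - 772 = -967)
w(O) = 93*O²/8
w(D)/(1/((0 - 503)²)) = ((93/8)*(-967)²)/(1/((0 - 503)²)) = ((93/8)*935089)/(1/((-503)²)) = 86963277/(8*(1/253009)) = (86963277/8)*253009 = 22002491750493/8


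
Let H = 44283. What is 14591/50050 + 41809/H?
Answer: 2738673703/2216364150 ≈ 1.2357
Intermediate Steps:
14591/50050 + 41809/H = 14591/50050 + 41809/44283 = 2738673703/2216364150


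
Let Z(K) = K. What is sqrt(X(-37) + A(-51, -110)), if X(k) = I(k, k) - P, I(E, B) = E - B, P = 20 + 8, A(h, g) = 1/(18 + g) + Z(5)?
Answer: I*sqrt(48691)/46 ≈ 4.797*I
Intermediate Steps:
A(h, g) = 5 + 1/(18 + g) (A(h, g) = 1/(18 + g) + 5 = 5 + 1/(18 + g))
P = 28
X(k) = -28 (X(k) = (k - k) - 1*28 = 0 - 28 = -28)
sqrt(X(-37) + A(-51, -110)) = sqrt(-28 + (91 + 5*(-110))/(18 - 110)) = sqrt(-28 + (91 - 550)/(-92)) = sqrt(-28 - 1/92*(-459)) = sqrt(-28 + 459/92) = sqrt(-2117/92) = I*sqrt(48691)/46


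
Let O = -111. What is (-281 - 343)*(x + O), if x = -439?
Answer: 343200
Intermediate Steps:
(-281 - 343)*(x + O) = (-281 - 343)*(-439 - 111) = -624*(-550) = 343200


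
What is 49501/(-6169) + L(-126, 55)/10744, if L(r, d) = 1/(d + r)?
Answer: -37760556993/4705861256 ≈ -8.0242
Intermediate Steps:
49501/(-6169) + L(-126, 55)/10744 = 49501/(-6169) + 1/((55 - 126)*10744) = 49501*(-1/6169) + (1/10744)/(-71) = -49501/6169 - 1/71*1/10744 = -49501/6169 - 1/762824 = -37760556993/4705861256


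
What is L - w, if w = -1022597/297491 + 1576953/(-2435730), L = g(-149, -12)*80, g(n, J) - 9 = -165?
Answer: -3013381621096889/241535917810 ≈ -12476.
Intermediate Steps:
g(n, J) = -156 (g(n, J) = 9 - 165 = -156)
L = -12480 (L = -156*80 = -12480)
w = -986633171911/241535917810 (w = -1022597*1/297491 + 1576953*(-1/2435730) = -1022597/297491 - 525651/811910 = -986633171911/241535917810 ≈ -4.0848)
L - w = -12480 - 1*(-986633171911/241535917810) = -12480 + 986633171911/241535917810 = -3013381621096889/241535917810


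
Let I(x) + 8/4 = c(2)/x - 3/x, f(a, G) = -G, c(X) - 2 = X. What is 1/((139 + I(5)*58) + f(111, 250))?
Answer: -5/1077 ≈ -0.0046425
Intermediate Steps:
c(X) = 2 + X
I(x) = -2 + 1/x (I(x) = -2 + ((2 + 2)/x - 3/x) = -2 + (4/x - 3/x) = -2 + 1/x)
1/((139 + I(5)*58) + f(111, 250)) = 1/((139 + (-2 + 1/5)*58) - 1*250) = 1/((139 + (-2 + 1/5)*58) - 250) = 1/((139 - 9/5*58) - 250) = 1/((139 - 522/5) - 250) = 1/(173/5 - 250) = 1/(-1077/5) = -5/1077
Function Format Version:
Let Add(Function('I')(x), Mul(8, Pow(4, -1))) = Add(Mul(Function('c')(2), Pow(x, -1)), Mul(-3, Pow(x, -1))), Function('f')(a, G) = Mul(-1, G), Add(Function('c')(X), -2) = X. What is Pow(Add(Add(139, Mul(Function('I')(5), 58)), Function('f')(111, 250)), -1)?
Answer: Rational(-5, 1077) ≈ -0.0046425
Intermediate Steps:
Function('c')(X) = Add(2, X)
Function('I')(x) = Add(-2, Pow(x, -1)) (Function('I')(x) = Add(-2, Add(Mul(Add(2, 2), Pow(x, -1)), Mul(-3, Pow(x, -1)))) = Add(-2, Add(Mul(4, Pow(x, -1)), Mul(-3, Pow(x, -1)))) = Add(-2, Pow(x, -1)))
Pow(Add(Add(139, Mul(Function('I')(5), 58)), Function('f')(111, 250)), -1) = Pow(Add(Add(139, Mul(Add(-2, Pow(5, -1)), 58)), Mul(-1, 250)), -1) = Pow(Add(Add(139, Mul(Add(-2, Rational(1, 5)), 58)), -250), -1) = Pow(Add(Add(139, Mul(Rational(-9, 5), 58)), -250), -1) = Pow(Add(Add(139, Rational(-522, 5)), -250), -1) = Pow(Add(Rational(173, 5), -250), -1) = Pow(Rational(-1077, 5), -1) = Rational(-5, 1077)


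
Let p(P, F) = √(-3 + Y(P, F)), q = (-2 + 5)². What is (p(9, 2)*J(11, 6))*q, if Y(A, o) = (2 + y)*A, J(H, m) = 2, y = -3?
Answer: 36*I*√3 ≈ 62.354*I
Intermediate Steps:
Y(A, o) = -A (Y(A, o) = (2 - 3)*A = -A)
q = 9 (q = 3² = 9)
p(P, F) = √(-3 - P)
(p(9, 2)*J(11, 6))*q = (√(-3 - 1*9)*2)*9 = (√(-3 - 9)*2)*9 = (√(-12)*2)*9 = ((2*I*√3)*2)*9 = (4*I*√3)*9 = 36*I*√3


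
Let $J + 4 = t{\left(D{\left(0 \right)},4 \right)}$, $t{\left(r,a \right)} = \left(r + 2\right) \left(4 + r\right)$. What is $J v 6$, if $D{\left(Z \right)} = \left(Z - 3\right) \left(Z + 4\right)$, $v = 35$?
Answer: $15960$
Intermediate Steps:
$D{\left(Z \right)} = \left(-3 + Z\right) \left(4 + Z\right)$
$t{\left(r,a \right)} = \left(2 + r\right) \left(4 + r\right)$
$J = 76$ ($J = -4 + \left(8 + \left(-12 + 0 + 0^{2}\right)^{2} + 6 \left(-12 + 0 + 0^{2}\right)\right) = -4 + \left(8 + \left(-12 + 0 + 0\right)^{2} + 6 \left(-12 + 0 + 0\right)\right) = -4 + \left(8 + \left(-12\right)^{2} + 6 \left(-12\right)\right) = -4 + \left(8 + 144 - 72\right) = -4 + 80 = 76$)
$J v 6 = 76 \cdot 35 \cdot 6 = 2660 \cdot 6 = 15960$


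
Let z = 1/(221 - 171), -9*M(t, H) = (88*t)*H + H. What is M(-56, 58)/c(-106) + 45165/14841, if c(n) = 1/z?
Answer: 236743192/371025 ≈ 638.08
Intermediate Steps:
M(t, H) = -H/9 - 88*H*t/9 (M(t, H) = -((88*t)*H + H)/9 = -(88*H*t + H)/9 = -(H + 88*H*t)/9 = -H/9 - 88*H*t/9)
z = 1/50 ≈ 0.020000
c(n) = 50 (c(n) = 1/(1/50) = 50)
M(-56, 58)/c(-106) + 45165/14841 = -1/9*58*(1 + 88*(-56))/50 + 45165/14841 = -1/9*58*(1 - 4928)*(1/50) + 45165*(1/14841) = -1/9*58*(-4927)*(1/50) + 15055/4947 = (285766/9)*(1/50) + 15055/4947 = 142883/225 + 15055/4947 = 236743192/371025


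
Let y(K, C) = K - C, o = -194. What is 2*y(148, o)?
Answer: 684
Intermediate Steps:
2*y(148, o) = 2*(148 - 1*(-194)) = 2*(148 + 194) = 2*342 = 684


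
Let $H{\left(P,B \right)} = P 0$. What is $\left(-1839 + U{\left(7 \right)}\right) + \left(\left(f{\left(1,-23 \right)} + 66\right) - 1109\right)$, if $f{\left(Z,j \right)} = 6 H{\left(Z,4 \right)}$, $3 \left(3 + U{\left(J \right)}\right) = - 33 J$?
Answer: $-2962$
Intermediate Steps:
$H{\left(P,B \right)} = 0$
$U{\left(J \right)} = -3 - 11 J$ ($U{\left(J \right)} = -3 + \frac{\left(-33\right) J}{3} = -3 - 11 J$)
$f{\left(Z,j \right)} = 0$ ($f{\left(Z,j \right)} = 6 \cdot 0 = 0$)
$\left(-1839 + U{\left(7 \right)}\right) + \left(\left(f{\left(1,-23 \right)} + 66\right) - 1109\right) = \left(-1839 - 80\right) + \left(\left(0 + 66\right) - 1109\right) = \left(-1839 - 80\right) + \left(66 - 1109\right) = \left(-1839 - 80\right) - 1043 = -1919 - 1043 = -2962$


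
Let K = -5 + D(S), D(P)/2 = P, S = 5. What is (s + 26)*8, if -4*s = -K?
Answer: 218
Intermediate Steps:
D(P) = 2*P
K = 5 (K = -5 + 2*5 = -5 + 10 = 5)
s = 5/4 (s = -(-1)*5/4 = -1/4*(-5) = 5/4 ≈ 1.2500)
(s + 26)*8 = (5/4 + 26)*8 = (109/4)*8 = 218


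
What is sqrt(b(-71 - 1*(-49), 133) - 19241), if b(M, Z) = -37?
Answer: 9*I*sqrt(238) ≈ 138.85*I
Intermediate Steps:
sqrt(b(-71 - 1*(-49), 133) - 19241) = sqrt(-37 - 19241) = sqrt(-19278) = 9*I*sqrt(238)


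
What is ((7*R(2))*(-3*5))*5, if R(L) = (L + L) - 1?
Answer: -1575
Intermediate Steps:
R(L) = -1 + 2*L (R(L) = 2*L - 1 = -1 + 2*L)
((7*R(2))*(-3*5))*5 = ((7*(-1 + 2*2))*(-3*5))*5 = ((7*(-1 + 4))*(-15))*5 = ((7*3)*(-15))*5 = (21*(-15))*5 = -315*5 = -1575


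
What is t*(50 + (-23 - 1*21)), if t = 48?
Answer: 288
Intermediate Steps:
t*(50 + (-23 - 1*21)) = 48*(50 + (-23 - 1*21)) = 48*(50 + (-23 - 21)) = 48*(50 - 44) = 48*6 = 288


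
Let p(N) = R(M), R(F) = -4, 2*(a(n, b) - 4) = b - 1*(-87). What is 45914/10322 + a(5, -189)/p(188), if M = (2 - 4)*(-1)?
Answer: 334395/20644 ≈ 16.198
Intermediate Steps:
a(n, b) = 95/2 + b/2 (a(n, b) = 4 + (b - 1*(-87))/2 = 4 + (b + 87)/2 = 4 + (87 + b)/2 = 4 + (87/2 + b/2) = 95/2 + b/2)
M = 2 (M = -2*(-1) = 2)
p(N) = -4
45914/10322 + a(5, -189)/p(188) = 45914/10322 + (95/2 + (½)*(-189))/(-4) = 45914*(1/10322) + (95/2 - 189/2)*(-¼) = 22957/5161 - 47*(-¼) = 22957/5161 + 47/4 = 334395/20644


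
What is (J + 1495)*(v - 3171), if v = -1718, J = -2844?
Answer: 6595261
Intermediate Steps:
(J + 1495)*(v - 3171) = (-2844 + 1495)*(-1718 - 3171) = -1349*(-4889) = 6595261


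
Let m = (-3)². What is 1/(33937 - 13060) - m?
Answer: -187892/20877 ≈ -9.0000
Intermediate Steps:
m = 9
1/(33937 - 13060) - m = 1/(33937 - 13060) - 1*9 = 1/20877 - 9 = -187892/20877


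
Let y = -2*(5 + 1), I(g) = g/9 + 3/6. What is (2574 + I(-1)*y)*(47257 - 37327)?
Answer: 25513480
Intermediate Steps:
I(g) = ½ + g/9 (I(g) = g*(⅑) + 3*(⅙) = g/9 + ½ = ½ + g/9)
y = -12 (y = -2*6 = -12)
(2574 + I(-1)*y)*(47257 - 37327) = (2574 + (½ + (⅑)*(-1))*(-12))*(47257 - 37327) = (2574 + (½ - ⅑)*(-12))*9930 = (2574 + (7/18)*(-12))*9930 = (2574 - 14/3)*9930 = (7708/3)*9930 = 25513480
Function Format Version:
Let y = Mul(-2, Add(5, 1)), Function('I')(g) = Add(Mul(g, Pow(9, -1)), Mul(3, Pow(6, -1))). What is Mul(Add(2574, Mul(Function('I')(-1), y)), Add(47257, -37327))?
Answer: 25513480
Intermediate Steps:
Function('I')(g) = Add(Rational(1, 2), Mul(Rational(1, 9), g)) (Function('I')(g) = Add(Mul(g, Rational(1, 9)), Mul(3, Rational(1, 6))) = Add(Mul(Rational(1, 9), g), Rational(1, 2)) = Add(Rational(1, 2), Mul(Rational(1, 9), g)))
y = -12 (y = Mul(-2, 6) = -12)
Mul(Add(2574, Mul(Function('I')(-1), y)), Add(47257, -37327)) = Mul(Add(2574, Mul(Add(Rational(1, 2), Mul(Rational(1, 9), -1)), -12)), Add(47257, -37327)) = Mul(Add(2574, Mul(Add(Rational(1, 2), Rational(-1, 9)), -12)), 9930) = Mul(Add(2574, Mul(Rational(7, 18), -12)), 9930) = Mul(Add(2574, Rational(-14, 3)), 9930) = Mul(Rational(7708, 3), 9930) = 25513480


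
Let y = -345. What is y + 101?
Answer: -244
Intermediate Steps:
y + 101 = -345 + 101 = -244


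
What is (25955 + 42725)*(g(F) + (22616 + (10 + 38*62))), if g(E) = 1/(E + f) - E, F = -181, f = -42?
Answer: 385387380640/223 ≈ 1.7282e+9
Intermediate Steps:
g(E) = 1/(-42 + E) - E (g(E) = 1/(E - 42) - E = 1/(-42 + E) - E)
(25955 + 42725)*(g(F) + (22616 + (10 + 38*62))) = (25955 + 42725)*((1 - 1*(-181)**2 + 42*(-181))/(-42 - 181) + (22616 + (10 + 38*62))) = 68680*((1 - 1*32761 - 7602)/(-223) + (22616 + (10 + 2356))) = 68680*(-(1 - 32761 - 7602)/223 + (22616 + 2366)) = 68680*(-1/223*(-40362) + 24982) = 68680*(40362/223 + 24982) = 68680*(5611348/223) = 385387380640/223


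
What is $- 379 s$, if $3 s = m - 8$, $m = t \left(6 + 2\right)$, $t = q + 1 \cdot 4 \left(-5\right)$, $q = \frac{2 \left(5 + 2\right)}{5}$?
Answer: $\frac{275912}{15} \approx 18394.0$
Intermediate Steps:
$q = \frac{14}{5}$ ($q = 2 \cdot 7 \cdot \frac{1}{5} = 14 \cdot \frac{1}{5} = \frac{14}{5} \approx 2.8$)
$t = - \frac{86}{5}$ ($t = \frac{14}{5} + 1 \cdot 4 \left(-5\right) = \frac{14}{5} + 4 \left(-5\right) = \frac{14}{5} - 20 = - \frac{86}{5} \approx -17.2$)
$m = - \frac{688}{5}$ ($m = - \frac{86 \left(6 + 2\right)}{5} = \left(- \frac{86}{5}\right) 8 = - \frac{688}{5} \approx -137.6$)
$s = - \frac{728}{15}$ ($s = \frac{- \frac{688}{5} - 8}{3} = \frac{1}{3} \left(- \frac{728}{5}\right) = - \frac{728}{15} \approx -48.533$)
$- 379 s = \left(-379\right) \left(- \frac{728}{15}\right) = \frac{275912}{15}$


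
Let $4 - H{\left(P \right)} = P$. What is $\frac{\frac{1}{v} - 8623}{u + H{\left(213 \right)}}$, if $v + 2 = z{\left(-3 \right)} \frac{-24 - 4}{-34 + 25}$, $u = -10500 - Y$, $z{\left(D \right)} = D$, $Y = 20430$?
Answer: $\frac{293185}{1058726} \approx 0.27692$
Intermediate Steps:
$H{\left(P \right)} = 4 - P$
$u = -30930$ ($u = -10500 - 20430 = -30930$)
$v = - \frac{34}{3}$ ($v = -2 - 3 \frac{-24 - 4}{-34 + 25} = -2 - 3 \left(- \frac{28}{-9}\right) = -2 - 3 \left(\left(-28\right) \left(- \frac{1}{9}\right)\right) = -2 - \frac{28}{3} = - \frac{34}{3} \approx -11.333$)
$\frac{\frac{1}{v} - 8623}{u + H{\left(213 \right)}} = \frac{\frac{1}{- \frac{34}{3}} - 8623}{-30930 + \left(4 - 213\right)} = \frac{- \frac{3}{34} - 8623}{-30930 + \left(4 - 213\right)} = - \frac{293185}{34 \left(-30930 - 209\right)} = - \frac{293185}{34 \left(-31139\right)} = \left(- \frac{293185}{34}\right) \left(- \frac{1}{31139}\right) = \frac{293185}{1058726}$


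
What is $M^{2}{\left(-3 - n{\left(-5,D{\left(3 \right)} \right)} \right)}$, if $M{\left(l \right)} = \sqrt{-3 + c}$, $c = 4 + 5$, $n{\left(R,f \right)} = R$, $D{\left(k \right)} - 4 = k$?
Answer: $6$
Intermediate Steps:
$D{\left(k \right)} = 4 + k$
$c = 9$
$M{\left(l \right)} = \sqrt{6}$ ($M{\left(l \right)} = \sqrt{-3 + 9} = \sqrt{6}$)
$M^{2}{\left(-3 - n{\left(-5,D{\left(3 \right)} \right)} \right)} = \left(\sqrt{6}\right)^{2} = 6$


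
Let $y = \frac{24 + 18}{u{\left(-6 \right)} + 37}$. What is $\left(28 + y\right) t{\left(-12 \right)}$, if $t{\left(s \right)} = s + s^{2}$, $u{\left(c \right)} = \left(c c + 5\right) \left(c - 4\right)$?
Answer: $\frac{1373064}{373} \approx 3681.1$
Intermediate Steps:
$u{\left(c \right)} = \left(-4 + c\right) \left(5 + c^{2}\right)$ ($u{\left(c \right)} = \left(c^{2} + 5\right) \left(-4 + c\right) = \left(5 + c^{2}\right) \left(-4 + c\right) = \left(-4 + c\right) \left(5 + c^{2}\right)$)
$y = - \frac{42}{373}$ ($y = \frac{24 + 18}{\left(-20 + \left(-6\right)^{3} - 4 \left(-6\right)^{2} + 5 \left(-6\right)\right) + 37} = \frac{42}{\left(-20 - 216 - 144 - 30\right) + 37} = \frac{42}{-410 + 37} = \frac{42}{-373} = 42 \left(- \frac{1}{373}\right) = - \frac{42}{373} \approx -0.1126$)
$\left(28 + y\right) t{\left(-12 \right)} = \left(28 - \frac{42}{373}\right) \left(- 12 \left(1 - 12\right)\right) = \frac{10402 \left(\left(-12\right) \left(-11\right)\right)}{373} = \frac{10402}{373} \cdot 132 = \frac{1373064}{373}$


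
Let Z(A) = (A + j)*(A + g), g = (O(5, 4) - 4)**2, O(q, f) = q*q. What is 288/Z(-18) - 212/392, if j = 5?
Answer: -35519/59878 ≈ -0.59319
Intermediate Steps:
O(q, f) = q**2
g = 441 (g = (5**2 - 4)**2 = (25 - 4)**2 = 21**2 = 441)
Z(A) = (5 + A)*(441 + A) (Z(A) = (A + 5)*(A + 441) = (5 + A)*(441 + A))
288/Z(-18) - 212/392 = 288/(2205 + (-18)**2 + 446*(-18)) - 212/392 = 288/(2205 + 324 - 8028) - 212*1/392 = 288/(-5499) - 53/98 = 288*(-1/5499) - 53/98 = -32/611 - 53/98 = -35519/59878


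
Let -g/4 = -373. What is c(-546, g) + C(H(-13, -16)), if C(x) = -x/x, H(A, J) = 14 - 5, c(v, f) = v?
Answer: -547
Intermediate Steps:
g = 1492 (g = -4*(-373) = 1492)
H(A, J) = 9
C(x) = -1 (C(x) = -1*1 = -1)
c(-546, g) + C(H(-13, -16)) = -546 - 1 = -547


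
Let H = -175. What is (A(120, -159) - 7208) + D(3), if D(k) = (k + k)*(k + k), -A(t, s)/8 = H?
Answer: -5772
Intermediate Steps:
A(t, s) = 1400 (A(t, s) = -8*(-175) = 1400)
D(k) = 4*k**2 (D(k) = (2*k)*(2*k) = 4*k**2)
(A(120, -159) - 7208) + D(3) = (1400 - 7208) + 4*3**2 = -5808 + 4*9 = -5808 + 36 = -5772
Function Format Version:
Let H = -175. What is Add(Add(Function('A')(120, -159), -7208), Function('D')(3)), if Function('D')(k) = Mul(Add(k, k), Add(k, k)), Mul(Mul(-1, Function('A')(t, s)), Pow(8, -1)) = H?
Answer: -5772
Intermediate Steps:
Function('A')(t, s) = 1400 (Function('A')(t, s) = Mul(-8, -175) = 1400)
Function('D')(k) = Mul(4, Pow(k, 2)) (Function('D')(k) = Mul(Mul(2, k), Mul(2, k)) = Mul(4, Pow(k, 2)))
Add(Add(Function('A')(120, -159), -7208), Function('D')(3)) = Add(Add(1400, -7208), Mul(4, Pow(3, 2))) = Add(-5808, Mul(4, 9)) = Add(-5808, 36) = -5772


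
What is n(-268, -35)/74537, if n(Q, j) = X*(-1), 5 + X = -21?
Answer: 26/74537 ≈ 0.00034882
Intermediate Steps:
X = -26 (X = -5 - 21 = -26)
n(Q, j) = 26 (n(Q, j) = -26*(-1) = 26)
n(-268, -35)/74537 = 26/74537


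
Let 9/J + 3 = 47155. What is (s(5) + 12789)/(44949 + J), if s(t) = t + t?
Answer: 603498448/2119435257 ≈ 0.28474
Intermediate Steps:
J = 9/47152 (J = 9/(-3 + 47155) = 9/47152 ≈ 0.00019087)
s(t) = 2*t
(s(5) + 12789)/(44949 + J) = (2*5 + 12789)/(44949 + 9/47152) = (10 + 12789)/(2119435257/47152) = 12799*(47152/2119435257) = 603498448/2119435257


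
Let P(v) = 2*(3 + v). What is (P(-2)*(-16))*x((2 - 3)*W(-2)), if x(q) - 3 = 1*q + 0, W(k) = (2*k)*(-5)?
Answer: 544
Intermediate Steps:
W(k) = -10*k
P(v) = 6 + 2*v
x(q) = 3 + q (x(q) = 3 + (1*q + 0) = 3 + (q + 0) = 3 + q)
(P(-2)*(-16))*x((2 - 3)*W(-2)) = ((6 + 2*(-2))*(-16))*(3 + (2 - 3)*(-10*(-2))) = ((6 - 4)*(-16))*(3 - 1*20) = (2*(-16))*(3 - 20) = -32*(-17) = 544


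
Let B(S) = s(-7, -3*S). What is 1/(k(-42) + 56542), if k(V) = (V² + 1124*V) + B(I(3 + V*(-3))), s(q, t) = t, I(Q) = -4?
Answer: 1/11110 ≈ 9.0009e-5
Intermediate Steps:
B(S) = -3*S
k(V) = 12 + V² + 1124*V (k(V) = (V² + 1124*V) - 3*(-4) = (V² + 1124*V) + 12 = 12 + V² + 1124*V)
1/(k(-42) + 56542) = 1/((12 + (-42)² + 1124*(-42)) + 56542) = 1/((12 + 1764 - 47208) + 56542) = 1/(-45432 + 56542) = 1/11110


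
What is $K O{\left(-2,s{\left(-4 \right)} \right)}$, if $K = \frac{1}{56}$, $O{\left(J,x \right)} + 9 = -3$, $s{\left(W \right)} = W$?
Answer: $- \frac{3}{14} \approx -0.21429$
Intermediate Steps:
$O{\left(J,x \right)} = -12$ ($O{\left(J,x \right)} = -9 - 3 = -12$)
$K = \frac{1}{56} \approx 0.017857$
$K O{\left(-2,s{\left(-4 \right)} \right)} = \frac{1}{56} \left(-12\right) = - \frac{3}{14}$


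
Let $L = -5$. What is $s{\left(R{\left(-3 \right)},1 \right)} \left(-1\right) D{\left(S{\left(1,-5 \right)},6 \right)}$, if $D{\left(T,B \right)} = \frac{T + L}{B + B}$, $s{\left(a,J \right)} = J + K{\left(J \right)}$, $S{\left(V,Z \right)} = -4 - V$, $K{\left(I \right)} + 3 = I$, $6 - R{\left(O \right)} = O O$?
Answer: $- \frac{5}{6} \approx -0.83333$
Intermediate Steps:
$R{\left(O \right)} = 6 - O^{2}$ ($R{\left(O \right)} = 6 - O O = 6 - O^{2}$)
$K{\left(I \right)} = -3 + I$
$s{\left(a,J \right)} = -3 + 2 J$ ($s{\left(a,J \right)} = J + \left(-3 + J\right) = -3 + 2 J$)
$D{\left(T,B \right)} = \frac{-5 + T}{2 B}$ ($D{\left(T,B \right)} = \frac{T - 5}{B + B} = \frac{-5 + T}{2 B}$)
$s{\left(R{\left(-3 \right)},1 \right)} \left(-1\right) D{\left(S{\left(1,-5 \right)},6 \right)} = \left(-3 + 2 \cdot 1\right) \left(-1\right) \frac{-5 - 5}{2 \cdot 6} = \left(-3 + 2\right) \left(-1\right) \frac{1}{2} \cdot \frac{1}{6} \left(-5 - 5\right) = \left(-1\right) \left(-1\right) \frac{1}{2} \cdot \frac{1}{6} \left(-5 - 5\right) = 1 \cdot \frac{1}{2} \cdot \frac{1}{6} \left(-10\right) = 1 \left(- \frac{5}{6}\right) = - \frac{5}{6}$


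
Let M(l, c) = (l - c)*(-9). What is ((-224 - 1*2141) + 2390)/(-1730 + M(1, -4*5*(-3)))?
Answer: -25/1199 ≈ -0.020851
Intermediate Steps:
M(l, c) = -9*l + 9*c
((-224 - 1*2141) + 2390)/(-1730 + M(1, -4*5*(-3))) = ((-224 - 1*2141) + 2390)/(-1730 + (-9*1 + 9*(-4*5*(-3)))) = ((-224 - 2141) + 2390)/(-1730 + (-9 + 9*(-20*(-3)))) = (-2365 + 2390)/(-1730 + (-9 + 9*60)) = 25/(-1730 + (-9 + 540)) = 25/(-1730 + 531) = 25/(-1199) = 25*(-1/1199) = -25/1199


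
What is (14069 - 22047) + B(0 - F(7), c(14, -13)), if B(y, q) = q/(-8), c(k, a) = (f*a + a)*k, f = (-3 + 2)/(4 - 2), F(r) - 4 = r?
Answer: -63733/8 ≈ -7966.6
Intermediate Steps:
F(r) = 4 + r
f = -½ (f = -1/2 = -1*½ = -½ ≈ -0.50000)
c(k, a) = a*k/2 (c(k, a) = (-a/2 + a)*k = (a/2)*k = a*k/2)
B(y, q) = -q/8 (B(y, q) = q*(-⅛) = -q/8)
(14069 - 22047) + B(0 - F(7), c(14, -13)) = (14069 - 22047) - (-13)*14/16 = -7978 - ⅛*(-91) = -7978 + 91/8 = -63733/8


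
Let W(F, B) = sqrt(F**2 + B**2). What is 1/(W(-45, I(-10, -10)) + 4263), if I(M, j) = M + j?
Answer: 4263/18170744 - 5*sqrt(97)/18170744 ≈ 0.00023190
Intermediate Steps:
W(F, B) = sqrt(B**2 + F**2)
1/(W(-45, I(-10, -10)) + 4263) = 1/(sqrt((-10 - 10)**2 + (-45)**2) + 4263) = 1/(sqrt((-20)**2 + 2025) + 4263) = 1/(sqrt(400 + 2025) + 4263) = 1/(sqrt(2425) + 4263) = 1/(5*sqrt(97) + 4263) = 1/(4263 + 5*sqrt(97))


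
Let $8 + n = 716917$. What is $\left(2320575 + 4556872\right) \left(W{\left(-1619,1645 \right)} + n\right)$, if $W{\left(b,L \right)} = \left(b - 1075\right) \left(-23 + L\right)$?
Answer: $-25121656426273$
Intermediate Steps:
$n = 716909$ ($n = -8 + 716917 = 716909$)
$W{\left(b,L \right)} = \left(-1075 + b\right) \left(-23 + L\right)$
$\left(2320575 + 4556872\right) \left(W{\left(-1619,1645 \right)} + n\right) = \left(2320575 + 4556872\right) \left(\left(24725 - 1768375 - -37237 + 1645 \left(-1619\right)\right) + 716909\right) = 6877447 \left(\left(24725 - 1768375 + 37237 - 2663255\right) + 716909\right) = 6877447 \left(-4369668 + 716909\right) = 6877447 \left(-3652759\right) = -25121656426273$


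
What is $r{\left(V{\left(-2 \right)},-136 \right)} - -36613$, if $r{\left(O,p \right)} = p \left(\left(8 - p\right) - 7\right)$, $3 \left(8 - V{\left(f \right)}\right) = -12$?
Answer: $17981$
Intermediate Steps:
$V{\left(f \right)} = 12$ ($V{\left(f \right)} = 8 - -4 = 8 + 4 = 12$)
$r{\left(O,p \right)} = p \left(1 - p\right)$
$r{\left(V{\left(-2 \right)},-136 \right)} - -36613 = - 136 \left(1 - -136\right) - -36613 = - 136 \left(1 + 136\right) + 36613 = \left(-136\right) 137 + 36613 = -18632 + 36613 = 17981$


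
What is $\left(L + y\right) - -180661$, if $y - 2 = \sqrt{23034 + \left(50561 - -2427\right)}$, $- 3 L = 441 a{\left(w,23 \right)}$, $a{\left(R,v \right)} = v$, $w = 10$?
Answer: $177282 + \sqrt{76022} \approx 1.7756 \cdot 10^{5}$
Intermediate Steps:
$L = -3381$ ($L = - \frac{441 \cdot 23}{3} = \left(- \frac{1}{3}\right) 10143 = -3381$)
$y = 2 + \sqrt{76022}$ ($y = 2 + \sqrt{23034 + \left(50561 - -2427\right)} = 2 + \sqrt{23034 + \left(50561 + 2427\right)} = 2 + \sqrt{23034 + 52988} = 2 + \sqrt{76022} \approx 277.72$)
$\left(L + y\right) - -180661 = \left(-3381 + \left(2 + \sqrt{76022}\right)\right) - -180661 = \left(-3379 + \sqrt{76022}\right) + 180661 = 177282 + \sqrt{76022}$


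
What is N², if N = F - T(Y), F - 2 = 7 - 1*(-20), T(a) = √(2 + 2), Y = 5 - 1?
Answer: 729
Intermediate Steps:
Y = 4
T(a) = 2 (T(a) = √4 = 2)
F = 29 (F = 2 + (7 - 1*(-20)) = 2 + (7 + 20) = 2 + 27 = 29)
N = 27 (N = 29 - 1*2 = 29 - 2 = 27)
N² = 27² = 729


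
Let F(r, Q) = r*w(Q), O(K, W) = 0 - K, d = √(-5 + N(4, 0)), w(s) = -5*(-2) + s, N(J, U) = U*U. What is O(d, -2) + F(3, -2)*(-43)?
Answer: -1032 - I*√5 ≈ -1032.0 - 2.2361*I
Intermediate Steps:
N(J, U) = U²
w(s) = 10 + s
d = I*√5 (d = √(-5 + 0²) = √(-5 + 0) = √(-5) = I*√5 ≈ 2.2361*I)
O(K, W) = -K
F(r, Q) = r*(10 + Q)
O(d, -2) + F(3, -2)*(-43) = -I*√5 + (3*(10 - 2))*(-43) = -I*√5 + (3*8)*(-43) = -I*√5 + 24*(-43) = -I*√5 - 1032 = -1032 - I*√5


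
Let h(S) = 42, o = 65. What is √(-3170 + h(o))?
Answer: 2*I*√782 ≈ 55.929*I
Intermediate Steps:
√(-3170 + h(o)) = √(-3170 + 42) = √(-3128) = 2*I*√782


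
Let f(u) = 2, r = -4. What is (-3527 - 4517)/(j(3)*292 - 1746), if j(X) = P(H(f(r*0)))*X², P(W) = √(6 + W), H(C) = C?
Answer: -390134/1450071 - 1174424*√2/1450071 ≈ -1.4144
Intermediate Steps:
j(X) = 2*√2*X² (j(X) = √(6 + 2)*X² = √8*X² = (2*√2)*X² = 2*√2*X²)
(-3527 - 4517)/(j(3)*292 - 1746) = (-3527 - 4517)/((2*√2*3²)*292 - 1746) = -8044/((2*√2*9)*292 - 1746) = -8044/((18*√2)*292 - 1746) = -8044/(5256*√2 - 1746) = -8044/(-1746 + 5256*√2)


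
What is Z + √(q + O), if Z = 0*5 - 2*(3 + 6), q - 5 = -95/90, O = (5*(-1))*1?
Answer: -18 + I*√38/6 ≈ -18.0 + 1.0274*I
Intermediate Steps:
O = -5 (O = -5*1 = -5)
q = 71/18 (q = 5 - 95/90 = 5 - 95*1/90 = 5 - 19/18 = 71/18 ≈ 3.9444)
Z = -18 (Z = 0 - 2*9 = 0 - 18 = -18)
Z + √(q + O) = -18 + √(71/18 - 5) = -18 + √(-19/18) = -18 + I*√38/6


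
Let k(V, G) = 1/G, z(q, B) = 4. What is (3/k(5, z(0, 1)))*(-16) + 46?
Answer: -146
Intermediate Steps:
(3/k(5, z(0, 1)))*(-16) + 46 = (3/(1/4))*(-16) + 46 = (3*4)*(-16) + 46 = 12*(-16) + 46 = -192 + 46 = -146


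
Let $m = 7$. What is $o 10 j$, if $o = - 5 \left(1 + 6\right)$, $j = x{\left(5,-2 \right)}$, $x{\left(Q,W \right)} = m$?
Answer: $-2450$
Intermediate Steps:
$x{\left(Q,W \right)} = 7$
$j = 7$
$o = -35$ ($o = \left(-5\right) 7 = -35$)
$o 10 j = \left(-35\right) 10 \cdot 7 = \left(-350\right) 7 = -2450$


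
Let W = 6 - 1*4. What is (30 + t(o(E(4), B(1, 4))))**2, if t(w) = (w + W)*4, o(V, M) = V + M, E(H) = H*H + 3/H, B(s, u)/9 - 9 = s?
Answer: 216225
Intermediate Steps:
B(s, u) = 81 + 9*s
E(H) = H**2 + 3/H
W = 2 (W = 6 - 4 = 2)
o(V, M) = M + V
t(w) = 8 + 4*w (t(w) = (w + 2)*4 = (2 + w)*4 = 8 + 4*w)
(30 + t(o(E(4), B(1, 4))))**2 = (30 + (8 + 4*((81 + 9*1) + (3 + 4**3)/4)))**2 = (30 + (8 + 4*((81 + 9) + (3 + 64)/4)))**2 = (30 + (8 + 4*(90 + (1/4)*67)))**2 = (30 + (8 + 4*(90 + 67/4)))**2 = (30 + (8 + 4*(427/4)))**2 = (30 + (8 + 427))**2 = (30 + 435)**2 = 465**2 = 216225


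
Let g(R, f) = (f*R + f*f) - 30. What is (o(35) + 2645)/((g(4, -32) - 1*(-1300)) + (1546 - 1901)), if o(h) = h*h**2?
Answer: 45520/1811 ≈ 25.135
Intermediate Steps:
g(R, f) = -30 + f**2 + R*f (g(R, f) = (R*f + f**2) - 30 = (f**2 + R*f) - 30 = -30 + f**2 + R*f)
o(h) = h**3
(o(35) + 2645)/((g(4, -32) - 1*(-1300)) + (1546 - 1901)) = (35**3 + 2645)/(((-30 + (-32)**2 + 4*(-32)) - 1*(-1300)) + (1546 - 1901)) = (42875 + 2645)/(((-30 + 1024 - 128) + 1300) - 355) = 45520/((866 + 1300) - 355) = 45520/(2166 - 355) = 45520/1811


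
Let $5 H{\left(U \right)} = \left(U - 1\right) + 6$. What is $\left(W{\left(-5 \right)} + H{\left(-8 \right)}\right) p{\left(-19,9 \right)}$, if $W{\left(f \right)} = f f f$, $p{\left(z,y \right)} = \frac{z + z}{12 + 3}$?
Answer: $\frac{23864}{75} \approx 318.19$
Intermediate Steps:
$p{\left(z,y \right)} = \frac{2 z}{15}$
$H{\left(U \right)} = 1 + \frac{U}{5}$ ($H{\left(U \right)} = \frac{\left(U - 1\right) + 6}{5} = \frac{\left(-1 + U\right) + 6}{5} = \frac{5 + U}{5} = 1 + \frac{U}{5}$)
$W{\left(f \right)} = f^{3}$ ($W{\left(f \right)} = f^{2} f = f^{3}$)
$\left(W{\left(-5 \right)} + H{\left(-8 \right)}\right) p{\left(-19,9 \right)} = \left(\left(-5\right)^{3} + \left(1 + \frac{1}{5} \left(-8\right)\right)\right) \frac{2}{15} \left(-19\right) = \left(-125 + \left(1 - \frac{8}{5}\right)\right) \left(- \frac{38}{15}\right) = \left(-125 - \frac{3}{5}\right) \left(- \frac{38}{15}\right) = \left(- \frac{628}{5}\right) \left(- \frac{38}{15}\right) = \frac{23864}{75}$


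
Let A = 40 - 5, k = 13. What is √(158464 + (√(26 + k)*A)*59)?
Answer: √(158464 + 2065*√39) ≈ 413.96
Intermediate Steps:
A = 35
√(158464 + (√(26 + k)*A)*59) = √(158464 + (√(26 + 13)*35)*59) = √(158464 + (√39*35)*59) = √(158464 + (35*√39)*59) = √(158464 + 2065*√39)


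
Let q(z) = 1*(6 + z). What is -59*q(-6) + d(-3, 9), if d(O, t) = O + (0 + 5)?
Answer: 2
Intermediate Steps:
q(z) = 6 + z
d(O, t) = 5 + O (d(O, t) = O + 5 = 5 + O)
-59*q(-6) + d(-3, 9) = -59*(6 - 6) + (5 - 3) = -59*0 + 2 = 0 + 2 = 2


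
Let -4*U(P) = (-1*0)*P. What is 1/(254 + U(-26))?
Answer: 1/254 ≈ 0.0039370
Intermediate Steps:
U(P) = 0 (U(P) = -(-1*0)*P/4 = -0*P = -¼*0 = 0)
1/(254 + U(-26)) = 1/(254 + 0) = 1/254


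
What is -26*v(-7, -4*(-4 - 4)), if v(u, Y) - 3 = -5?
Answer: 52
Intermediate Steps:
v(u, Y) = -2 (v(u, Y) = 3 - 5 = -2)
-26*v(-7, -4*(-4 - 4)) = -26*(-2) = 52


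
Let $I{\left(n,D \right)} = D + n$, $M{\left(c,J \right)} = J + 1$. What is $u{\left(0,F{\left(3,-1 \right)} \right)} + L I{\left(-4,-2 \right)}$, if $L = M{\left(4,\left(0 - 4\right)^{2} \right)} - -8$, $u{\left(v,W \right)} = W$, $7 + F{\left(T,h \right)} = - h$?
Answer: $-156$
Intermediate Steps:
$M{\left(c,J \right)} = 1 + J$
$F{\left(T,h \right)} = -7 - h$
$L = 25$ ($L = \left(1 + \left(0 - 4\right)^{2}\right) - -8 = \left(1 + \left(-4\right)^{2}\right) + 8 = \left(1 + 16\right) + 8 = 17 + 8 = 25$)
$u{\left(0,F{\left(3,-1 \right)} \right)} + L I{\left(-4,-2 \right)} = \left(-7 - -1\right) + 25 \left(-2 - 4\right) = \left(-7 + 1\right) + 25 \left(-6\right) = -6 - 150 = -156$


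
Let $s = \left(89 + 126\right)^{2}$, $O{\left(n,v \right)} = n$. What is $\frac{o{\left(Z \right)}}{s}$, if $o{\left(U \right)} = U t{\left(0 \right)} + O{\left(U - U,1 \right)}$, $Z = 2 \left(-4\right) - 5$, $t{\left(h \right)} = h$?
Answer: $0$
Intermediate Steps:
$Z = -13$ ($Z = -8 - 5 = -13$)
$s = 46225$ ($s = 215^{2} = 46225$)
$o{\left(U \right)} = 0$ ($o{\left(U \right)} = U 0 + \left(U - U\right) = 0 + 0 = 0$)
$\frac{o{\left(Z \right)}}{s} = \frac{0}{46225} = 0 \cdot \frac{1}{46225} = 0$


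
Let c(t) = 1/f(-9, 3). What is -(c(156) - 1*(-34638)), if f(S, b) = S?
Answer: -311741/9 ≈ -34638.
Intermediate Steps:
c(t) = -1/9 (c(t) = 1/(-9) = -1/9)
-(c(156) - 1*(-34638)) = -(-1/9 - 1*(-34638)) = -(-1/9 + 34638) = -1*311741/9 = -311741/9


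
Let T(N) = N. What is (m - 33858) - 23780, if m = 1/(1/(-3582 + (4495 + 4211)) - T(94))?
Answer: -27761636014/481655 ≈ -57638.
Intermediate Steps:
m = -5124/481655 (m = 1/(1/(-3582 + (4495 + 4211)) - 1*94) = 1/(1/(-3582 + 8706) - 94) = 1/(1/5124 - 94) = 1/(-481655/5124) = -5124/481655 ≈ -0.010638)
(m - 33858) - 23780 = (-5124/481655 - 33858) - 23780 = -16307880114/481655 - 23780 = -27761636014/481655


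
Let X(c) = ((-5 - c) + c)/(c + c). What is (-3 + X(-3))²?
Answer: 169/36 ≈ 4.6944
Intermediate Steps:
X(c) = -5/(2*c) (X(c) = -5*1/(2*c) = -5/(2*c))
(-3 + X(-3))² = (-3 - 5/2/(-3))² = (-3 - 5/2*(-⅓))² = (-3 + ⅚)² = (-13/6)² = 169/36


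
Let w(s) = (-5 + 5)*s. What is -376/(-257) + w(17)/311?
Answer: 376/257 ≈ 1.4630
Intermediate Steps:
w(s) = 0 (w(s) = 0*s = 0)
-376/(-257) + w(17)/311 = -376/(-257) + 0/311 = -376*(-1/257) + 0*(1/311) = 376/257 + 0 = 376/257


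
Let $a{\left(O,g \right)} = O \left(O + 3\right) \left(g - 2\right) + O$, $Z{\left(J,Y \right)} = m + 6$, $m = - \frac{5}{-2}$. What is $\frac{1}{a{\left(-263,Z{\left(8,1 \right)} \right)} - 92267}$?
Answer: $\frac{1}{351940} \approx 2.8414 \cdot 10^{-6}$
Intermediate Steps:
$m = \frac{5}{2}$ ($m = \left(-5\right) \left(- \frac{1}{2}\right) = \frac{5}{2} \approx 2.5$)
$Z{\left(J,Y \right)} = \frac{17}{2}$ ($Z{\left(J,Y \right)} = \frac{5}{2} + 6 = \frac{17}{2}$)
$a{\left(O,g \right)} = O + O \left(-2 + g\right) \left(3 + O\right)$ ($a{\left(O,g \right)} = O \left(3 + O\right) \left(-2 + g\right) + O = O \left(-2 + g\right) \left(3 + O\right) + O = O + O \left(-2 + g\right) \left(3 + O\right)$)
$\frac{1}{a{\left(-263,Z{\left(8,1 \right)} \right)} - 92267} = \frac{1}{- 263 \left(-5 - -526 + 3 \cdot \frac{17}{2} - \frac{4471}{2}\right) - 92267} = \frac{1}{- 263 \left(-5 + 526 + \frac{51}{2} - \frac{4471}{2}\right) - 92267} = \frac{1}{\left(-263\right) \left(-1689\right) - 92267} = \frac{1}{444207 - 92267} = \frac{1}{351940}$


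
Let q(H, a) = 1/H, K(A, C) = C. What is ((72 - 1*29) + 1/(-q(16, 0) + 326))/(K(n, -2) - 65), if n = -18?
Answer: -224261/349405 ≈ -0.64184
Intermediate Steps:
((72 - 1*29) + 1/(-q(16, 0) + 326))/(K(n, -2) - 65) = ((72 - 1*29) + 1/(-1/16 + 326))/(-2 - 65) = ((72 - 29) + 1/(-1*1/16 + 326))/(-67) = (43 + 1/(-1/16 + 326))*(-1/67) = (43 + 1/(5215/16))*(-1/67) = (43 + 16/5215)*(-1/67) = (224261/5215)*(-1/67) = -224261/349405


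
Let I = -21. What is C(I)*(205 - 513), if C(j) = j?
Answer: 6468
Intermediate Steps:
C(I)*(205 - 513) = -21*(205 - 513) = -21*(-308) = 6468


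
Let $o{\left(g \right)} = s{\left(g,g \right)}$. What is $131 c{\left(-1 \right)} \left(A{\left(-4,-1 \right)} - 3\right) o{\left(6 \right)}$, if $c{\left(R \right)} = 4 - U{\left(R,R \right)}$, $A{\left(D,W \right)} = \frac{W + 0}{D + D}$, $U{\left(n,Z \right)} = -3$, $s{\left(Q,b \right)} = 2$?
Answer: $- \frac{21091}{4} \approx -5272.8$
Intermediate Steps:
$o{\left(g \right)} = 2$
$A{\left(D,W \right)} = \frac{W}{2 D}$
$c{\left(R \right)} = 7$ ($c{\left(R \right)} = 4 - -3 = 4 + 3 = 7$)
$131 c{\left(-1 \right)} \left(A{\left(-4,-1 \right)} - 3\right) o{\left(6 \right)} = 131 \cdot 7 \left(\frac{1}{2} \left(-1\right) \frac{1}{-4} - 3\right) 2 = 131 \cdot 7 \left(\frac{1}{2} \left(-1\right) \left(- \frac{1}{4}\right) - 3\right) 2 = 131 \cdot 7 \left(\frac{1}{8} - 3\right) 2 = 131 \cdot 7 \left(- \frac{23}{8}\right) 2 = 131 \left(- \frac{161}{8}\right) 2 = \left(- \frac{21091}{8}\right) 2 = - \frac{21091}{4}$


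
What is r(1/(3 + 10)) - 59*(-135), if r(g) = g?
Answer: 103546/13 ≈ 7965.1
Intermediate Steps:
r(1/(3 + 10)) - 59*(-135) = 1/(3 + 10) - 59*(-135) = 1/13 + 7965 = 103546/13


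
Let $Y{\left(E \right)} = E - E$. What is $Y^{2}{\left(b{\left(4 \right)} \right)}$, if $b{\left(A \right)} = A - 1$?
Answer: $0$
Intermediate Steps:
$b{\left(A \right)} = -1 + A$ ($b{\left(A \right)} = A - 1 = -1 + A$)
$Y{\left(E \right)} = 0$
$Y^{2}{\left(b{\left(4 \right)} \right)} = 0^{2} = 0$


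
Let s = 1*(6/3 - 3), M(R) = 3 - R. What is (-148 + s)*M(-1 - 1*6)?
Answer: -1490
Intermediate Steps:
s = -1 (s = 1*(6*(1/3) - 3) = 1*(2 - 3) = 1*(-1) = -1)
(-148 + s)*M(-1 - 1*6) = (-148 - 1)*(3 - (-1 - 1*6)) = -149*(3 - (-1 - 6)) = -149*(3 - 1*(-7)) = -149*(3 + 7) = -149*10 = -1490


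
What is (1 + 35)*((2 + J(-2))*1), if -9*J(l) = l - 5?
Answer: 100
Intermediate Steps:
J(l) = 5/9 - l/9 (J(l) = -(l - 5)/9 = -(-5 + l)/9 = 5/9 - l/9)
(1 + 35)*((2 + J(-2))*1) = (1 + 35)*((2 + (5/9 - ⅑*(-2)))*1) = 36*((2 + (5/9 + 2/9))*1) = 36*((2 + 7/9)*1) = 36*((25/9)*1) = 36*(25/9) = 100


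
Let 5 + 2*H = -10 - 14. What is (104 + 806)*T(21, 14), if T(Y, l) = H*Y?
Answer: -277095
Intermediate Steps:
H = -29/2 (H = -5/2 + (-10 - 14)/2 = -5/2 + (½)*(-24) = -5/2 - 12 = -29/2 ≈ -14.500)
T(Y, l) = -29*Y/2
(104 + 806)*T(21, 14) = (104 + 806)*(-29/2*21) = 910*(-609/2) = -277095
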